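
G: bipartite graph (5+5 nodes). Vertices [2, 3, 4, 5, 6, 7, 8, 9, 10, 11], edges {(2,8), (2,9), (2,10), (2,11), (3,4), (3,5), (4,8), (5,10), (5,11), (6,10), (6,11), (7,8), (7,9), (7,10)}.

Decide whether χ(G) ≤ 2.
A valid 2-coloring: color 1: [2, 4, 5, 6, 7]; color 2: [3, 8, 9, 10, 11].
(χ(G) = 2 ≤ 2.)

Yes, G is 2-colorable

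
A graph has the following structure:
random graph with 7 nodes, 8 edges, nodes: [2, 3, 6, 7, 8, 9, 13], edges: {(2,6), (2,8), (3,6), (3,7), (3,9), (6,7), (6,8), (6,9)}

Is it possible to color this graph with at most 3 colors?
Yes, G is 3-colorable

A valid 3-coloring: color 1: [6, 13]; color 2: [2, 3]; color 3: [7, 8, 9].
(χ(G) = 3 ≤ 3.)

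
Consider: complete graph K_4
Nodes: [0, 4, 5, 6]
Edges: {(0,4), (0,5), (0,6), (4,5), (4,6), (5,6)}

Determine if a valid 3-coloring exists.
No, G is not 3-colorable

The clique on vertices [0, 4, 5, 6] has size 4 > 3, so it alone needs 4 colors.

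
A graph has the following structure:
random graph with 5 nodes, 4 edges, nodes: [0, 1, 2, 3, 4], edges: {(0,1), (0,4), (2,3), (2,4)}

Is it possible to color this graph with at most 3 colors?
Yes, G is 3-colorable

A valid 3-coloring: color 1: [1, 3, 4]; color 2: [0, 2].
(χ(G) = 2 ≤ 3.)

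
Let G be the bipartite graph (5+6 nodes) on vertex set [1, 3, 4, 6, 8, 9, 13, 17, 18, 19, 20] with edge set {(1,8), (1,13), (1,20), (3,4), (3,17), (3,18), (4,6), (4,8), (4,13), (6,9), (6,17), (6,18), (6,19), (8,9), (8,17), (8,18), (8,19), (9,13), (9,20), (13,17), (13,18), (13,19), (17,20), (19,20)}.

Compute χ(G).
Clique number ω(G) = 2 (lower bound: χ ≥ ω).
The graph is bipartite (no odd cycle), so 2 colors suffice: χ(G) = 2.
A valid 2-coloring: color 1: [3, 6, 8, 13, 20]; color 2: [1, 4, 9, 17, 18, 19].

χ(G) = 2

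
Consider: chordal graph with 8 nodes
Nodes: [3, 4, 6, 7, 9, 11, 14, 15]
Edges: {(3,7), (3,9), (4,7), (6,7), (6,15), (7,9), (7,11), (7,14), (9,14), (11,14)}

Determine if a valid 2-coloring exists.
The clique on vertices [3, 7, 9] has size 3 > 2, so it alone needs 3 colors.

No, G is not 2-colorable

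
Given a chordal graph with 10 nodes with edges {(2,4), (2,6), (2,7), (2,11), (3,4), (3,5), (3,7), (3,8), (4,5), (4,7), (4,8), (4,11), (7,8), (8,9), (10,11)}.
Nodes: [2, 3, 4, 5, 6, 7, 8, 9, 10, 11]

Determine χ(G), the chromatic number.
Clique number ω(G) = 4 (lower bound: χ ≥ ω).
The clique on [3, 4, 7, 8] has size 4, forcing χ ≥ 4, and the coloring below uses 4 colors, so χ(G) = 4.
A valid 4-coloring: color 1: [4, 6, 9, 10]; color 2: [2, 5, 8]; color 3: [7, 11]; color 4: [3].

χ(G) = 4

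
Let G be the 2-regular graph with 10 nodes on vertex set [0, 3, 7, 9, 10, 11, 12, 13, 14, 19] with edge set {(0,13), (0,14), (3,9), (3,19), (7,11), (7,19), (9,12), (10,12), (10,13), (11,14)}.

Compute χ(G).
χ(G) = 2

Clique number ω(G) = 2 (lower bound: χ ≥ ω).
The graph is bipartite (no odd cycle), so 2 colors suffice: χ(G) = 2.
A valid 2-coloring: color 1: [0, 9, 10, 11, 19]; color 2: [3, 7, 12, 13, 14].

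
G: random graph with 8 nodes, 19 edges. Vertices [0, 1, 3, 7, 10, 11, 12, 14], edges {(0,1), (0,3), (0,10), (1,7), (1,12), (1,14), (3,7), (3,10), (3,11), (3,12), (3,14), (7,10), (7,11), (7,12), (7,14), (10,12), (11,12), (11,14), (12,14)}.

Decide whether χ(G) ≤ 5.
A valid 5-coloring: color 1: [0, 12]; color 2: [1, 3]; color 3: [7]; color 4: [10, 14]; color 5: [11].
(χ(G) = 5 ≤ 5.)

Yes, G is 5-colorable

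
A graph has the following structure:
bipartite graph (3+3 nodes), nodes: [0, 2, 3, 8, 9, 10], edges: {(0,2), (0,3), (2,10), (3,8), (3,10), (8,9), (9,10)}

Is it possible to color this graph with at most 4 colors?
Yes, G is 4-colorable

A valid 4-coloring: color 1: [0, 8, 10]; color 2: [2, 3, 9].
(χ(G) = 2 ≤ 4.)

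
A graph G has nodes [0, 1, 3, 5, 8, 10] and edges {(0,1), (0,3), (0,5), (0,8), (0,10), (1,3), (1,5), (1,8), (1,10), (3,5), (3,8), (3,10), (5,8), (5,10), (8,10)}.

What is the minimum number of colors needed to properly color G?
Clique number ω(G) = 6 (lower bound: χ ≥ ω).
The clique on [0, 1, 3, 5, 8, 10] has size 6, forcing χ ≥ 6, and the coloring below uses 6 colors, so χ(G) = 6.
A valid 6-coloring: color 1: [0]; color 2: [1]; color 3: [3]; color 4: [8]; color 5: [10]; color 6: [5].

χ(G) = 6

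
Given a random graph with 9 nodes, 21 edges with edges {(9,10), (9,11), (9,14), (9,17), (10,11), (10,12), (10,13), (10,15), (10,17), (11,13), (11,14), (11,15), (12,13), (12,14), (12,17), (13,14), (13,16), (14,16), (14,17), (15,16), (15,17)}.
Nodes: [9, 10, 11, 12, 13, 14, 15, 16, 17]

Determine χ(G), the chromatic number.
χ(G) = 4

Clique number ω(G) = 3 (lower bound: χ ≥ ω).
Odd cycle [13, 12, 17, 15, 11] needs 3 colors (χ ≥ 3).
Vertex 10 is adjacent to every vertex of [11, 12, 13, 15, 17], which already need 3 colors among themselves, so 10 needs a new color (χ ≥ 4).
The coloring below uses 4 colors, so χ(G) = 4.
A valid 4-coloring: color 1: [10, 14]; color 2: [11, 16, 17]; color 3: [9, 13, 15]; color 4: [12].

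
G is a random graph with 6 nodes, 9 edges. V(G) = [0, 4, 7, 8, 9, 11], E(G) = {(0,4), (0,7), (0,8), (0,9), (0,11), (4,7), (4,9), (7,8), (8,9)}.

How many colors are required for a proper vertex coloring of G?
Clique number ω(G) = 3 (lower bound: χ ≥ ω).
The clique on [0, 8, 9] has size 3, forcing χ ≥ 3, and the coloring below uses 3 colors, so χ(G) = 3.
A valid 3-coloring: color 1: [0]; color 2: [4, 8, 11]; color 3: [7, 9].

χ(G) = 3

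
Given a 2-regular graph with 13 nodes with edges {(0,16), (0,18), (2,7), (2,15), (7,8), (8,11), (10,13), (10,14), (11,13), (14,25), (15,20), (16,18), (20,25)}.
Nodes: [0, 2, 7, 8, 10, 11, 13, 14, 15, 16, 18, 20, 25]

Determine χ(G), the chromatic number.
Clique number ω(G) = 3 (lower bound: χ ≥ ω).
The clique on [0, 16, 18] has size 3, forcing χ ≥ 3, and the coloring below uses 3 colors, so χ(G) = 3.
A valid 3-coloring: color 1: [2, 8, 13, 14, 18, 20]; color 2: [0, 7, 10, 11, 15, 25]; color 3: [16].

χ(G) = 3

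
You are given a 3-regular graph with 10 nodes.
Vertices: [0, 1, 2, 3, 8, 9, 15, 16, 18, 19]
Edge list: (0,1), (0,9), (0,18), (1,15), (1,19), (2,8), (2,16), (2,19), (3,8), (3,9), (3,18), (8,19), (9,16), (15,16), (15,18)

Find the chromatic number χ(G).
Clique number ω(G) = 3 (lower bound: χ ≥ ω).
The clique on [2, 8, 19] has size 3, forcing χ ≥ 3, and the coloring below uses 3 colors, so χ(G) = 3.
A valid 3-coloring: color 1: [0, 2, 3, 15]; color 2: [1, 8, 16, 18]; color 3: [9, 19].

χ(G) = 3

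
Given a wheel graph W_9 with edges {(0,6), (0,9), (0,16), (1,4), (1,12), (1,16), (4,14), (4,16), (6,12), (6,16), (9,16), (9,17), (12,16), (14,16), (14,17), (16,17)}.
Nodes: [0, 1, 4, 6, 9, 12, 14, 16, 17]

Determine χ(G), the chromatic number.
χ(G) = 3

Clique number ω(G) = 3 (lower bound: χ ≥ ω).
The clique on [0, 9, 16] has size 3, forcing χ ≥ 3, and the coloring below uses 3 colors, so χ(G) = 3.
A valid 3-coloring: color 1: [16]; color 2: [1, 6, 9, 14]; color 3: [0, 4, 12, 17].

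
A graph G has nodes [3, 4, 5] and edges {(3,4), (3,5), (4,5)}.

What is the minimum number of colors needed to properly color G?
χ(G) = 3

Clique number ω(G) = 3 (lower bound: χ ≥ ω).
The clique on [3, 4, 5] has size 3, forcing χ ≥ 3, and the coloring below uses 3 colors, so χ(G) = 3.
A valid 3-coloring: color 1: [4]; color 2: [3]; color 3: [5].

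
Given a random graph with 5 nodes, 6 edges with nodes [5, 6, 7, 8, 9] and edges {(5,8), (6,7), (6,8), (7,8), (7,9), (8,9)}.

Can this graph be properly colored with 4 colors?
Yes, G is 4-colorable

A valid 4-coloring: color 1: [8]; color 2: [5, 7]; color 3: [6, 9].
(χ(G) = 3 ≤ 4.)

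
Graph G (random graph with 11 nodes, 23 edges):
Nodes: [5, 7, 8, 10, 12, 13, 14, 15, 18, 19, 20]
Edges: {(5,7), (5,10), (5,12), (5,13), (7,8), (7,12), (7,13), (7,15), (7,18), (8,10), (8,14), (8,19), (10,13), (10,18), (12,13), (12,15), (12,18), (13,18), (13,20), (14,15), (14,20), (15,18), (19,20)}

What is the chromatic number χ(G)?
Clique number ω(G) = 4 (lower bound: χ ≥ ω).
The clique on [7, 12, 13, 18] has size 4, forcing χ ≥ 4, and the coloring below uses 4 colors, so χ(G) = 4.
A valid 4-coloring: color 1: [7, 10, 20]; color 2: [8, 13, 15]; color 3: [12, 14, 19]; color 4: [5, 18].

χ(G) = 4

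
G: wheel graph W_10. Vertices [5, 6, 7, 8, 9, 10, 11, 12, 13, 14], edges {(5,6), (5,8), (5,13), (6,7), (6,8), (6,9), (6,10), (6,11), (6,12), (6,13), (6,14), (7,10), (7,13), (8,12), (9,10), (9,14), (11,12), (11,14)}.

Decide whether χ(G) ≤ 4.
A valid 4-coloring: color 1: [6]; color 2: [7, 8, 9, 11]; color 3: [5, 10, 12, 14]; color 4: [13].
(χ(G) = 4 ≤ 4.)

Yes, G is 4-colorable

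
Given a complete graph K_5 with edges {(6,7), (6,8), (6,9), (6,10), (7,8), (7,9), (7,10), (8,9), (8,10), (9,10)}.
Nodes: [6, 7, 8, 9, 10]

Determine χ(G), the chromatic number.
Clique number ω(G) = 5 (lower bound: χ ≥ ω).
The clique on [6, 7, 8, 9, 10] has size 5, forcing χ ≥ 5, and the coloring below uses 5 colors, so χ(G) = 5.
A valid 5-coloring: color 1: [10]; color 2: [6]; color 3: [7]; color 4: [8]; color 5: [9].

χ(G) = 5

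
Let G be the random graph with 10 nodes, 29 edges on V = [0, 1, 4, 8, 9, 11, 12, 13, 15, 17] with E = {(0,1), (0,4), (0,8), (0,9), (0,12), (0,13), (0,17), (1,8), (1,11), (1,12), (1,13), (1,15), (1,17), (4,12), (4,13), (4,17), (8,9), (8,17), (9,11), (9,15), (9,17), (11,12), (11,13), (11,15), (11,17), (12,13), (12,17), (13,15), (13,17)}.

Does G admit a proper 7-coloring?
Yes, G is 7-colorable

A valid 7-coloring: color 1: [15, 17]; color 2: [0, 11]; color 3: [8, 13]; color 4: [1, 4, 9]; color 5: [12].
(χ(G) = 5 ≤ 7.)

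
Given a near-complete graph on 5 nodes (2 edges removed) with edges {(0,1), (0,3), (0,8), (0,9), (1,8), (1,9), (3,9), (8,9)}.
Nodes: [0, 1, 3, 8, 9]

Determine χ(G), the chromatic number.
Clique number ω(G) = 4 (lower bound: χ ≥ ω).
The clique on [0, 1, 8, 9] has size 4, forcing χ ≥ 4, and the coloring below uses 4 colors, so χ(G) = 4.
A valid 4-coloring: color 1: [9]; color 2: [0]; color 3: [3, 8]; color 4: [1].

χ(G) = 4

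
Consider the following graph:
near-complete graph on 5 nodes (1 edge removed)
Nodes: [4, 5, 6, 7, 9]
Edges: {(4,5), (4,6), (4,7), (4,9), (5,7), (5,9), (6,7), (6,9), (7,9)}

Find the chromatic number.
Clique number ω(G) = 4 (lower bound: χ ≥ ω).
The clique on [4, 5, 7, 9] has size 4, forcing χ ≥ 4, and the coloring below uses 4 colors, so χ(G) = 4.
A valid 4-coloring: color 1: [4]; color 2: [9]; color 3: [7]; color 4: [5, 6].

χ(G) = 4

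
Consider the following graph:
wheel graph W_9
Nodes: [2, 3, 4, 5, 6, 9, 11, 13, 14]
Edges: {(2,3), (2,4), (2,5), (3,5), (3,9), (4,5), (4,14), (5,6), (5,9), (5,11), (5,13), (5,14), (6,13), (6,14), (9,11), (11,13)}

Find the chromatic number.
Clique number ω(G) = 3 (lower bound: χ ≥ ω).
The clique on [2, 3, 5] has size 3, forcing χ ≥ 3, and the coloring below uses 3 colors, so χ(G) = 3.
A valid 3-coloring: color 1: [5]; color 2: [2, 9, 13, 14]; color 3: [3, 4, 6, 11].

χ(G) = 3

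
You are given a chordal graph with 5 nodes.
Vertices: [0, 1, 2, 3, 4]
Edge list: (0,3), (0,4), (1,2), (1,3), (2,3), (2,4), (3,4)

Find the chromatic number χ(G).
χ(G) = 3

Clique number ω(G) = 3 (lower bound: χ ≥ ω).
The clique on [0, 3, 4] has size 3, forcing χ ≥ 3, and the coloring below uses 3 colors, so χ(G) = 3.
A valid 3-coloring: color 1: [3]; color 2: [0, 2]; color 3: [1, 4].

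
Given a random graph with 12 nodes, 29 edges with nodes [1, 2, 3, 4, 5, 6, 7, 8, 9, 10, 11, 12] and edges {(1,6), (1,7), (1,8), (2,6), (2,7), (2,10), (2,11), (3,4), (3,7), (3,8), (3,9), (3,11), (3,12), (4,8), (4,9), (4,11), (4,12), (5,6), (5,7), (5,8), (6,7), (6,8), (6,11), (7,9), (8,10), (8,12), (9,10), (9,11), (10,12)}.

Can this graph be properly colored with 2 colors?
No, G is not 2-colorable

The clique on vertices [3, 4, 8, 12] has size 4 > 2, so it alone needs 4 colors.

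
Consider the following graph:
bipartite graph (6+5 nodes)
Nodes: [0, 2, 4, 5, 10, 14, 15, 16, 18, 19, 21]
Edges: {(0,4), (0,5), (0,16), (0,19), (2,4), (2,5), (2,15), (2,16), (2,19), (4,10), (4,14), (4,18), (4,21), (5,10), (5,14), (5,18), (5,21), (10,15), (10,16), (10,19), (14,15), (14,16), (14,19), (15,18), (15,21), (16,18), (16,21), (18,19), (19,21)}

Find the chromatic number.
χ(G) = 2

Clique number ω(G) = 2 (lower bound: χ ≥ ω).
The graph is bipartite (no odd cycle), so 2 colors suffice: χ(G) = 2.
A valid 2-coloring: color 1: [4, 5, 15, 16, 19]; color 2: [0, 2, 10, 14, 18, 21].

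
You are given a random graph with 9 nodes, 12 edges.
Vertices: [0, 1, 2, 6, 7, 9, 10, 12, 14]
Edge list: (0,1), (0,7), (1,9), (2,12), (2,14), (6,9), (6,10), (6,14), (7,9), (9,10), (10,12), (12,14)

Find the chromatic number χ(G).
χ(G) = 3

Clique number ω(G) = 3 (lower bound: χ ≥ ω).
The clique on [2, 12, 14] has size 3, forcing χ ≥ 3, and the coloring below uses 3 colors, so χ(G) = 3.
A valid 3-coloring: color 1: [0, 9, 12]; color 2: [1, 2, 6, 7]; color 3: [10, 14].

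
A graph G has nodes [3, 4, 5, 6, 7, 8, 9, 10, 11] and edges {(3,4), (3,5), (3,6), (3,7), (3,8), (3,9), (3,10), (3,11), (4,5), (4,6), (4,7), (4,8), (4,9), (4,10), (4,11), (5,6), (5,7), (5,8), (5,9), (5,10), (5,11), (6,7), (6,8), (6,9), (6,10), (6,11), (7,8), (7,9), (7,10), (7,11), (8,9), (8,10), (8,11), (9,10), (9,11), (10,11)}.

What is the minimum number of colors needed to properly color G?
Clique number ω(G) = 9 (lower bound: χ ≥ ω).
The clique on [3, 4, 5, 6, 7, 8, 9, 10, 11] has size 9, forcing χ ≥ 9, and the coloring below uses 9 colors, so χ(G) = 9.
A valid 9-coloring: color 1: [6]; color 2: [8]; color 3: [9]; color 4: [5]; color 5: [4]; color 6: [11]; color 7: [10]; color 8: [3]; color 9: [7].

χ(G) = 9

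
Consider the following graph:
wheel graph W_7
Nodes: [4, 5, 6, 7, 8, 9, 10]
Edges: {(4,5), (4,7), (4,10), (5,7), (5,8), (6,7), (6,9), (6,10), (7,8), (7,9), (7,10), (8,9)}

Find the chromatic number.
Clique number ω(G) = 3 (lower bound: χ ≥ ω).
The clique on [7, 8, 9] has size 3, forcing χ ≥ 3, and the coloring below uses 3 colors, so χ(G) = 3.
A valid 3-coloring: color 1: [7]; color 2: [4, 6, 8]; color 3: [5, 9, 10].

χ(G) = 3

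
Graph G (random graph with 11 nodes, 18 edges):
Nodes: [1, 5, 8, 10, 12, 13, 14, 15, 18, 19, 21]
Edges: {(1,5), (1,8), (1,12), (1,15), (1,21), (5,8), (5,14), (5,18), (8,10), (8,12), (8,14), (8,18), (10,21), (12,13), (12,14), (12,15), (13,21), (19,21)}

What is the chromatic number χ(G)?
χ(G) = 3

Clique number ω(G) = 3 (lower bound: χ ≥ ω).
The clique on [1, 8, 12] has size 3, forcing χ ≥ 3, and the coloring below uses 3 colors, so χ(G) = 3.
A valid 3-coloring: color 1: [8, 15, 21]; color 2: [1, 10, 13, 14, 18, 19]; color 3: [5, 12].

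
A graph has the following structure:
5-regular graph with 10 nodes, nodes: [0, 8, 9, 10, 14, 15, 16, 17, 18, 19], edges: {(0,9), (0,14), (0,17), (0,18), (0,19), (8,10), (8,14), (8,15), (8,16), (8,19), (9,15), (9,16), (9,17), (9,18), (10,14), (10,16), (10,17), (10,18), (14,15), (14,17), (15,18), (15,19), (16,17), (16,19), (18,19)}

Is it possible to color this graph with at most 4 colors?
A valid 4-coloring: color 1: [14, 16, 18]; color 2: [9, 10, 19]; color 3: [15, 17]; color 4: [0, 8].
(χ(G) = 4 ≤ 4.)

Yes, G is 4-colorable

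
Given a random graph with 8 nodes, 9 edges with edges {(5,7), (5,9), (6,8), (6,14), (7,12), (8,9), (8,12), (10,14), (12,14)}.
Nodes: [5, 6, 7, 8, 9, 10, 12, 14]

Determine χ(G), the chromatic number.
Clique number ω(G) = 2 (lower bound: χ ≥ ω).
Odd cycle [5, 9, 8, 12, 7] needs 3 colors (χ ≥ 3).
The coloring below uses 3 colors, so χ(G) = 3.
A valid 3-coloring: color 1: [5, 8, 14]; color 2: [6, 9, 10, 12]; color 3: [7].

χ(G) = 3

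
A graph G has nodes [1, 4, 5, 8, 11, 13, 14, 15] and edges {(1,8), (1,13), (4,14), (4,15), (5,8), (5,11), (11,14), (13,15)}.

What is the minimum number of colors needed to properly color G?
Clique number ω(G) = 2 (lower bound: χ ≥ ω).
The graph is bipartite (no odd cycle), so 2 colors suffice: χ(G) = 2.
A valid 2-coloring: color 1: [1, 5, 14, 15]; color 2: [4, 8, 11, 13].

χ(G) = 2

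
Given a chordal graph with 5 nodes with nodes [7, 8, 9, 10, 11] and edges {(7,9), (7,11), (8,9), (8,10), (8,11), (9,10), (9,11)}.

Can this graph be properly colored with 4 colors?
A valid 4-coloring: color 1: [9]; color 2: [7, 8]; color 3: [10, 11].
(χ(G) = 3 ≤ 4.)

Yes, G is 4-colorable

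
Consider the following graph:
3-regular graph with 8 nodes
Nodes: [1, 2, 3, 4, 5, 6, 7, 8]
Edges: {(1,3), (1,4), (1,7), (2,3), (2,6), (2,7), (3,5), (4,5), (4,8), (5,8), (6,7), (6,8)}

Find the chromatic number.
Clique number ω(G) = 3 (lower bound: χ ≥ ω).
The clique on [2, 6, 7] has size 3, forcing χ ≥ 3, and the coloring below uses 3 colors, so χ(G) = 3.
A valid 3-coloring: color 1: [3, 4, 6]; color 2: [7, 8]; color 3: [1, 2, 5].

χ(G) = 3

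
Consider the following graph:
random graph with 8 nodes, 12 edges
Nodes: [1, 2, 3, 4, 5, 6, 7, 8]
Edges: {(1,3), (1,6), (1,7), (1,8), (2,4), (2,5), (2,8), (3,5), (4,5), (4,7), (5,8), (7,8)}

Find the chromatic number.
χ(G) = 3

Clique number ω(G) = 3 (lower bound: χ ≥ ω).
The clique on [1, 7, 8] has size 3, forcing χ ≥ 3, and the coloring below uses 3 colors, so χ(G) = 3.
A valid 3-coloring: color 1: [1, 5]; color 2: [3, 4, 6, 8]; color 3: [2, 7].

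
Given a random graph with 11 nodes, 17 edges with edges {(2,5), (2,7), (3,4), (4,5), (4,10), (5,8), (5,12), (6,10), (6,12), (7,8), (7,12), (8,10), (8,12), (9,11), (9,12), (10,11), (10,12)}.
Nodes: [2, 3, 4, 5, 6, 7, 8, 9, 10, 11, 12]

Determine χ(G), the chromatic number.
χ(G) = 3

Clique number ω(G) = 3 (lower bound: χ ≥ ω).
The clique on [8, 10, 12] has size 3, forcing χ ≥ 3, and the coloring below uses 3 colors, so χ(G) = 3.
A valid 3-coloring: color 1: [2, 4, 11, 12]; color 2: [3, 5, 7, 9, 10]; color 3: [6, 8].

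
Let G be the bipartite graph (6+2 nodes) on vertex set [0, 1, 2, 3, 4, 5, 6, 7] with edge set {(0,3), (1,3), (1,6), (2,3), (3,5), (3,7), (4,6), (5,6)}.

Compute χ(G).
χ(G) = 2

Clique number ω(G) = 2 (lower bound: χ ≥ ω).
The graph is bipartite (no odd cycle), so 2 colors suffice: χ(G) = 2.
A valid 2-coloring: color 1: [3, 6]; color 2: [0, 1, 2, 4, 5, 7].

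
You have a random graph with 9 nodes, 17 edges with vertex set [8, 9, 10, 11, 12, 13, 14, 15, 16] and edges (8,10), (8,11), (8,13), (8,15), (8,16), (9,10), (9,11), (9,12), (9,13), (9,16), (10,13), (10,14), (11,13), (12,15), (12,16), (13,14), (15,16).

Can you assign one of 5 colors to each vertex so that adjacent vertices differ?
A valid 5-coloring: color 1: [8, 9, 14]; color 2: [13, 15]; color 3: [10, 11, 16]; color 4: [12].
(χ(G) = 4 ≤ 5.)

Yes, G is 5-colorable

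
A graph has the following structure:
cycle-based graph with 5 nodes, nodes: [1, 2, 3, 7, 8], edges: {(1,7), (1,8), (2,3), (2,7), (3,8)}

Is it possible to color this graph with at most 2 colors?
No, G is not 2-colorable

Odd cycle [8, 1, 7, 2, 3] needs 3 colors (χ ≥ 3).
Hence χ(G) ≥ 3 > 2, so no proper 2-coloring exists.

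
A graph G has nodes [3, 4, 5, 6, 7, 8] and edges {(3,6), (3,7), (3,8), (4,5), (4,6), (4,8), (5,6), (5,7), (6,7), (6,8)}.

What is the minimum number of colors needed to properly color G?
Clique number ω(G) = 3 (lower bound: χ ≥ ω).
Odd cycle [8, 3, 7, 5, 4] needs 3 colors (χ ≥ 3).
Vertex 6 is adjacent to every vertex of [3, 4, 5, 7, 8], which already need 3 colors among themselves, so 6 needs a new color (χ ≥ 4).
The coloring below uses 4 colors, so χ(G) = 4.
A valid 4-coloring: color 1: [6]; color 2: [5, 8]; color 3: [3, 4]; color 4: [7].

χ(G) = 4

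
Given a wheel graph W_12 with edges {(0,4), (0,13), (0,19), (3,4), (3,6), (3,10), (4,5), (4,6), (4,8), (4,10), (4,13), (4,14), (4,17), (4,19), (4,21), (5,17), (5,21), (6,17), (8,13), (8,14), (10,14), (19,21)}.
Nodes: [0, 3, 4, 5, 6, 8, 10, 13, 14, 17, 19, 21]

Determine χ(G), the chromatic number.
Clique number ω(G) = 3 (lower bound: χ ≥ ω).
Odd cycle [8, 14, 10, 3, 6, 17, 5, 21, 19, 0, 13] needs 3 colors (χ ≥ 3).
Vertex 4 is adjacent to every vertex of [0, 3, 5, 6, 8, 10, 13, 14, 17, 19, 21], which already need 3 colors among themselves, so 4 needs a new color (χ ≥ 4).
The coloring below uses 4 colors, so χ(G) = 4.
A valid 4-coloring: color 1: [4]; color 2: [0, 5, 6, 8, 10]; color 3: [3, 13, 14, 17, 21]; color 4: [19].

χ(G) = 4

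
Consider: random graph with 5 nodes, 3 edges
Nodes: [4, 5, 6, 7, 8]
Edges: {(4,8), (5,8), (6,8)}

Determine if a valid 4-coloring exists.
A valid 4-coloring: color 1: [7, 8]; color 2: [4, 5, 6].
(χ(G) = 2 ≤ 4.)

Yes, G is 4-colorable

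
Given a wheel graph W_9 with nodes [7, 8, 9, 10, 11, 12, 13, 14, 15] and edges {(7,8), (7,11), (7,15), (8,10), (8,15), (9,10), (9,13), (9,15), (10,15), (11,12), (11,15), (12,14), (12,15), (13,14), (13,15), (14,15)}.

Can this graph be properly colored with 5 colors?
A valid 5-coloring: color 1: [15]; color 2: [7, 10, 12, 13]; color 3: [8, 9, 11, 14].
(χ(G) = 3 ≤ 5.)

Yes, G is 5-colorable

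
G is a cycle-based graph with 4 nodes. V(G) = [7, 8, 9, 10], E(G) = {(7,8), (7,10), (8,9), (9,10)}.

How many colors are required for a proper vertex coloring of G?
Clique number ω(G) = 2 (lower bound: χ ≥ ω).
The graph is bipartite (no odd cycle), so 2 colors suffice: χ(G) = 2.
A valid 2-coloring: color 1: [7, 9]; color 2: [8, 10].

χ(G) = 2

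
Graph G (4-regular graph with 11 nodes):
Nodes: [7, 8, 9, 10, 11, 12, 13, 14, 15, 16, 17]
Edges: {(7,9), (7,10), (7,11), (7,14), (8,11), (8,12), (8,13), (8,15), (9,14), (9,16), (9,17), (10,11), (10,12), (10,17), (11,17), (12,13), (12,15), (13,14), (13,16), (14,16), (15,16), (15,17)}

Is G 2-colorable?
The clique on vertices [7, 9, 14] has size 3 > 2, so it alone needs 3 colors.

No, G is not 2-colorable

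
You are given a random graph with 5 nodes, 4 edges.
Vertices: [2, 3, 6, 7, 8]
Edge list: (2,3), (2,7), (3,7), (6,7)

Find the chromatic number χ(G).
Clique number ω(G) = 3 (lower bound: χ ≥ ω).
The clique on [2, 3, 7] has size 3, forcing χ ≥ 3, and the coloring below uses 3 colors, so χ(G) = 3.
A valid 3-coloring: color 1: [7, 8]; color 2: [3, 6]; color 3: [2].

χ(G) = 3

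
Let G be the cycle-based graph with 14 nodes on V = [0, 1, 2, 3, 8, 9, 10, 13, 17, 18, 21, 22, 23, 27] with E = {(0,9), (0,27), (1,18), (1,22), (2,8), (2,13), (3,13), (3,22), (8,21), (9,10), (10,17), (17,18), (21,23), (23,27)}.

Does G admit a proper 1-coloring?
No, G is not 1-colorable

Edge (0,9) forces its endpoints to differ, so 1 color is not enough.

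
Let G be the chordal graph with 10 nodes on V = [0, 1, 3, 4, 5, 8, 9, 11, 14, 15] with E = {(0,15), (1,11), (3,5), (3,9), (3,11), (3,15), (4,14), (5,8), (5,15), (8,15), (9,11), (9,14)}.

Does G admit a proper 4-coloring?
Yes, G is 4-colorable

A valid 4-coloring: color 1: [0, 1, 3, 8, 14]; color 2: [4, 9, 15]; color 3: [5, 11].
(χ(G) = 3 ≤ 4.)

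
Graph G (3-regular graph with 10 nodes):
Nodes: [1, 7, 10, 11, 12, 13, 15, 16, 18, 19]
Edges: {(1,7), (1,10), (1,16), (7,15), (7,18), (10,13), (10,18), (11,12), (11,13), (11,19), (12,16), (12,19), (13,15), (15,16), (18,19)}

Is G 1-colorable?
The clique on vertices [11, 12, 19] has size 3 > 1, so it alone needs 3 colors.

No, G is not 1-colorable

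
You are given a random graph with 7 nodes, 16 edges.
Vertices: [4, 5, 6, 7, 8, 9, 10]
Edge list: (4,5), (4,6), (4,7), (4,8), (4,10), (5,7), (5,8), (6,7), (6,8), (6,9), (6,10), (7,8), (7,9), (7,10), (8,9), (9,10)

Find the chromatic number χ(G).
Clique number ω(G) = 4 (lower bound: χ ≥ ω).
The clique on [6, 7, 8, 9] has size 4, forcing χ ≥ 4, and the coloring below uses 4 colors, so χ(G) = 4.
A valid 4-coloring: color 1: [7]; color 2: [4, 9]; color 3: [8, 10]; color 4: [5, 6].

χ(G) = 4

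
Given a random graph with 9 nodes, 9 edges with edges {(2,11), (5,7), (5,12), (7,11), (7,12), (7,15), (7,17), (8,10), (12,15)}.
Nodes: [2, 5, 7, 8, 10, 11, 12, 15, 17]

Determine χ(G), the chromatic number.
χ(G) = 3

Clique number ω(G) = 3 (lower bound: χ ≥ ω).
The clique on [5, 7, 12] has size 3, forcing χ ≥ 3, and the coloring below uses 3 colors, so χ(G) = 3.
A valid 3-coloring: color 1: [2, 7, 10]; color 2: [8, 11, 12, 17]; color 3: [5, 15].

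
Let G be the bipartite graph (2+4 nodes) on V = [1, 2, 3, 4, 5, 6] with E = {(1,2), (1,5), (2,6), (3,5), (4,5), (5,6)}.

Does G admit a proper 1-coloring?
Edge (1,2) forces its endpoints to differ, so 1 color is not enough.

No, G is not 1-colorable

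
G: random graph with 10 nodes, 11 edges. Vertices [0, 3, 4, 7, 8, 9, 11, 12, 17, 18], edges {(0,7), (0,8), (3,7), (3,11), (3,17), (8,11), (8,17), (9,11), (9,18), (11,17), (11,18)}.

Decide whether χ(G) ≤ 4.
A valid 4-coloring: color 1: [4, 7, 11, 12]; color 2: [3, 8, 18]; color 3: [0, 9, 17].
(χ(G) = 3 ≤ 4.)

Yes, G is 4-colorable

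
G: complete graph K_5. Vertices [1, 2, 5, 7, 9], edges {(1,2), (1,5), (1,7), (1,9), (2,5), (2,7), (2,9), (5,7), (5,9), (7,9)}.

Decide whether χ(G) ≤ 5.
Yes, G is 5-colorable

A valid 5-coloring: color 1: [7]; color 2: [5]; color 3: [1]; color 4: [9]; color 5: [2].
(χ(G) = 5 ≤ 5.)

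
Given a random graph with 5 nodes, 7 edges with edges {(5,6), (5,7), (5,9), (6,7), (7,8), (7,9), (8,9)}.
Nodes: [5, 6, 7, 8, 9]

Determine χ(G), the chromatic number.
Clique number ω(G) = 3 (lower bound: χ ≥ ω).
The clique on [7, 8, 9] has size 3, forcing χ ≥ 3, and the coloring below uses 3 colors, so χ(G) = 3.
A valid 3-coloring: color 1: [7]; color 2: [5, 8]; color 3: [6, 9].

χ(G) = 3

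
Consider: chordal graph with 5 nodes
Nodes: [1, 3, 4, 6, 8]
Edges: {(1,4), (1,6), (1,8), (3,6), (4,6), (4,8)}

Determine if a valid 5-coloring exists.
Yes, G is 5-colorable

A valid 5-coloring: color 1: [1, 3]; color 2: [6, 8]; color 3: [4].
(χ(G) = 3 ≤ 5.)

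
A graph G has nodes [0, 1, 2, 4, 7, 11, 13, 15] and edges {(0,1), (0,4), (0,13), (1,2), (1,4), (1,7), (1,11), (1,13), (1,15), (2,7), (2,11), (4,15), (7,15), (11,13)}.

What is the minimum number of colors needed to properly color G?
Clique number ω(G) = 3 (lower bound: χ ≥ ω).
Odd cycle [0, 4, 15, 7, 2, 11, 13] needs 3 colors (χ ≥ 3).
Vertex 1 is adjacent to every vertex of [0, 2, 4, 7, 11, 13, 15], which already need 3 colors among themselves, so 1 needs a new color (χ ≥ 4).
The coloring below uses 4 colors, so χ(G) = 4.
A valid 4-coloring: color 1: [1]; color 2: [0, 11, 15]; color 3: [4, 7, 13]; color 4: [2].

χ(G) = 4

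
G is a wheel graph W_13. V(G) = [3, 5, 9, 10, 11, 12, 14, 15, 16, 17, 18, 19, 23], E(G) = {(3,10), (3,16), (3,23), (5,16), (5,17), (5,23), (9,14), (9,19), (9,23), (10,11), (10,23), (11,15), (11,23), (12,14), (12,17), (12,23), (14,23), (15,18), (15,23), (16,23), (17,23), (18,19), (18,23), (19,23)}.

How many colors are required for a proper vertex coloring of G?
Clique number ω(G) = 3 (lower bound: χ ≥ ω).
The clique on [3, 16, 23] has size 3, forcing χ ≥ 3, and the coloring below uses 3 colors, so χ(G) = 3.
A valid 3-coloring: color 1: [23]; color 2: [10, 14, 15, 16, 17, 19]; color 3: [3, 5, 9, 11, 12, 18].

χ(G) = 3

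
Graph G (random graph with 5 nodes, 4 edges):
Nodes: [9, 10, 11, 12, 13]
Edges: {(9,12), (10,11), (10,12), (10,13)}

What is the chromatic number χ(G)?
Clique number ω(G) = 2 (lower bound: χ ≥ ω).
The graph is bipartite (no odd cycle), so 2 colors suffice: χ(G) = 2.
A valid 2-coloring: color 1: [9, 10]; color 2: [11, 12, 13].

χ(G) = 2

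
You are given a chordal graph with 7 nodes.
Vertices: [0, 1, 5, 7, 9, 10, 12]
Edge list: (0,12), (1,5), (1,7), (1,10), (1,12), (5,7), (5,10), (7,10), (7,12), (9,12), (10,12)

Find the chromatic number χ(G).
Clique number ω(G) = 4 (lower bound: χ ≥ ω).
The clique on [1, 7, 10, 12] has size 4, forcing χ ≥ 4, and the coloring below uses 4 colors, so χ(G) = 4.
A valid 4-coloring: color 1: [5, 12]; color 2: [0, 7, 9]; color 3: [10]; color 4: [1].

χ(G) = 4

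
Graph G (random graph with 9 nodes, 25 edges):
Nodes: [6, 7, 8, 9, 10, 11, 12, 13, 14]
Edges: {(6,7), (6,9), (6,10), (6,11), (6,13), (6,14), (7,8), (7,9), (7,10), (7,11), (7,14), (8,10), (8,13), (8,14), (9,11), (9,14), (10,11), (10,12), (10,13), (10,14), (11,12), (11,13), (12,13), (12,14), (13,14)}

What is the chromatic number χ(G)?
χ(G) = 4

Clique number ω(G) = 4 (lower bound: χ ≥ ω).
The clique on [6, 7, 9, 11] has size 4, forcing χ ≥ 4, and the coloring below uses 4 colors, so χ(G) = 4.
A valid 4-coloring: color 1: [11, 14]; color 2: [9, 10]; color 3: [7, 13]; color 4: [6, 8, 12].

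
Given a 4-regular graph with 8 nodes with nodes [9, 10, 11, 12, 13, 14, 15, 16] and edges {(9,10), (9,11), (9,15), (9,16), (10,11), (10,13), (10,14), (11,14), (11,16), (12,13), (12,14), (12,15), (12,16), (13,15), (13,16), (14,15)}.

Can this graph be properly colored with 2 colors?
No, G is not 2-colorable

The clique on vertices [9, 11, 16] has size 3 > 2, so it alone needs 3 colors.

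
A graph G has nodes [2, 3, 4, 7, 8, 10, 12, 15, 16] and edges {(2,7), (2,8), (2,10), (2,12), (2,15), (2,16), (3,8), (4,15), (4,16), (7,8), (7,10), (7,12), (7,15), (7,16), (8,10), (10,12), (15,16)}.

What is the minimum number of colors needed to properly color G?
χ(G) = 4

Clique number ω(G) = 4 (lower bound: χ ≥ ω).
The clique on [2, 7, 15, 16] has size 4, forcing χ ≥ 4, and the coloring below uses 4 colors, so χ(G) = 4.
A valid 4-coloring: color 1: [2, 3, 4]; color 2: [7]; color 3: [10, 15]; color 4: [8, 12, 16].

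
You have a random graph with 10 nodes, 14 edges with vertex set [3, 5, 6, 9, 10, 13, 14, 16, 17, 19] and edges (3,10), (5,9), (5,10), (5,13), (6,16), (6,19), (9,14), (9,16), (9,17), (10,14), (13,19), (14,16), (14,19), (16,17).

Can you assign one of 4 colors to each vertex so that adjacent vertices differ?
Yes, G is 4-colorable

A valid 4-coloring: color 1: [3, 5, 16, 19]; color 2: [6, 9, 10, 13]; color 3: [14, 17].
(χ(G) = 3 ≤ 4.)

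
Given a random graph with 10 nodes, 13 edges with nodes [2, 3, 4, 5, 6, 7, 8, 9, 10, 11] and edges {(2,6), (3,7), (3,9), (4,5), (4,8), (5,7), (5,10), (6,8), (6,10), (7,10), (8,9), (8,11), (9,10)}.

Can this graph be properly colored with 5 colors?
A valid 5-coloring: color 1: [2, 3, 8, 10]; color 2: [5, 6, 9, 11]; color 3: [4, 7].
(χ(G) = 3 ≤ 5.)

Yes, G is 5-colorable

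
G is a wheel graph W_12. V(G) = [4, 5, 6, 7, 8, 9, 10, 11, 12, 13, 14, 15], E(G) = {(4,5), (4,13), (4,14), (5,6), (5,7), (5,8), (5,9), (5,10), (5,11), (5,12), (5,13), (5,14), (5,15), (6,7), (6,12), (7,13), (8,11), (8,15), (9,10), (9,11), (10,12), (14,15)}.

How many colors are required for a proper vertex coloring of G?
Clique number ω(G) = 3 (lower bound: χ ≥ ω).
Odd cycle [14, 4, 13, 7, 6, 12, 10, 9, 11, 8, 15] needs 3 colors (χ ≥ 3).
Vertex 5 is adjacent to every vertex of [4, 6, 7, 8, 9, 10, 11, 12, 13, 14, 15], which already need 3 colors among themselves, so 5 needs a new color (χ ≥ 4).
The coloring below uses 4 colors, so χ(G) = 4.
A valid 4-coloring: color 1: [5]; color 2: [6, 8, 10, 13, 14]; color 3: [4, 7, 9, 12, 15]; color 4: [11].

χ(G) = 4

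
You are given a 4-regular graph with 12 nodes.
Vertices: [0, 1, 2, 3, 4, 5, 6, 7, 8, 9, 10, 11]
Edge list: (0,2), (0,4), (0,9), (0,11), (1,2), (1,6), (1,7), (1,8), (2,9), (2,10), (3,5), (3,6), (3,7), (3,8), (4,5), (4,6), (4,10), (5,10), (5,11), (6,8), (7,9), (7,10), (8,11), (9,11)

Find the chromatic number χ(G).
χ(G) = 4

Clique number ω(G) = 3 (lower bound: χ ≥ ω).
Suppose a proper 3-coloring c exists. The clique [0, 2, 9] takes 3 distinct colors; by symmetry let c(0) = 1, c(2) = 2, c(9) = 3.
- Vertex 11: neighbors [0, 9] already have colors [1, 3] ⇒ c(11) = 2.
- Vertex 1: neighbors [2] already have colors [2]; try each remaining color.
- Case c(1) = 1:
  - Vertex 7: neighbors [1, 9] already have colors [1, 3] ⇒ c(7) = 2.
  - Vertex 8: neighbors [1, 11] already have colors [1, 2] ⇒ c(8) = 3.
  - Vertex 3: neighbors [7, 8] already have colors [2, 3] ⇒ c(3) = 1.
  - Vertex 5: neighbors [3, 11] already have colors [1, 2] ⇒ c(5) = 3.
  - Vertex 4: neighbors [0, 5] already have colors [1, 3] ⇒ c(4) = 2.
  - Vertex 6: neighbors [1, 4, 8] already have colors [1, 2, 3] — all 3 colors blocked. Contradiction.
- Case c(1) = 3:
  - Vertex 8: neighbors [11, 1] already have colors [2, 3] ⇒ c(8) = 1.
  - Vertex 6: neighbors [8, 1] already have colors [1, 3] ⇒ c(6) = 2.
  - Vertex 3: neighbors [8, 6] already have colors [1, 2] ⇒ c(3) = 3.
  - Vertex 4: neighbors [0, 6] already have colors [1, 2] ⇒ c(4) = 3.
  - Vertex 10: neighbors [2, 4] already have colors [2, 3] ⇒ c(10) = 1.
  - Vertex 5: neighbors [10, 11, 3] already have colors [1, 2, 3] — all 3 colors blocked. Contradiction.
Every case ends in a contradiction, so G has no proper 3-coloring (χ ≥ 4).
The coloring below uses 4 colors, so χ(G) = 4.
A valid 4-coloring: color 1: [0, 6, 10]; color 2: [2, 4, 7, 11]; color 3: [5, 8, 9]; color 4: [1, 3].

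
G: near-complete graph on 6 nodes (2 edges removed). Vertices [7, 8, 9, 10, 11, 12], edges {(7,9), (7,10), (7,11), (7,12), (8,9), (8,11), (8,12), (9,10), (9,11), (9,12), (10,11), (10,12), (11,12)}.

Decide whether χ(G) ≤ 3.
The clique on vertices [7, 9, 10, 11, 12] has size 5 > 3, so it alone needs 5 colors.

No, G is not 3-colorable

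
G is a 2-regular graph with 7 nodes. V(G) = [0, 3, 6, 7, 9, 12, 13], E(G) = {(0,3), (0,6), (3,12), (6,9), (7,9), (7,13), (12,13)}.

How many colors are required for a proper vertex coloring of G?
Clique number ω(G) = 2 (lower bound: χ ≥ ω).
Odd cycle [3, 0, 6, 9, 7, 13, 12] needs 3 colors (χ ≥ 3).
The coloring below uses 3 colors, so χ(G) = 3.
A valid 3-coloring: color 1: [3, 6, 13]; color 2: [0, 7, 12]; color 3: [9].

χ(G) = 3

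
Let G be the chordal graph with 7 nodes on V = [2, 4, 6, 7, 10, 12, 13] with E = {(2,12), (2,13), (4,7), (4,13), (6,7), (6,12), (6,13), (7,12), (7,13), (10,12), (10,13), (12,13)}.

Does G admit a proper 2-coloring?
No, G is not 2-colorable

The clique on vertices [6, 7, 12, 13] has size 4 > 2, so it alone needs 4 colors.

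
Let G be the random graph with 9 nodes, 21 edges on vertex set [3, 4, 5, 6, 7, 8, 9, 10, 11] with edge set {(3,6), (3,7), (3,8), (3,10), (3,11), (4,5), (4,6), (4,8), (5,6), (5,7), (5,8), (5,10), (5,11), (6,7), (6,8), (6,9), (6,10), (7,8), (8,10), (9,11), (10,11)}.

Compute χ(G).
χ(G) = 4

Clique number ω(G) = 4 (lower bound: χ ≥ ω).
The clique on [3, 6, 8, 10] has size 4, forcing χ ≥ 4, and the coloring below uses 4 colors, so χ(G) = 4.
A valid 4-coloring: color 1: [6, 11]; color 2: [3, 5, 9]; color 3: [8]; color 4: [4, 7, 10].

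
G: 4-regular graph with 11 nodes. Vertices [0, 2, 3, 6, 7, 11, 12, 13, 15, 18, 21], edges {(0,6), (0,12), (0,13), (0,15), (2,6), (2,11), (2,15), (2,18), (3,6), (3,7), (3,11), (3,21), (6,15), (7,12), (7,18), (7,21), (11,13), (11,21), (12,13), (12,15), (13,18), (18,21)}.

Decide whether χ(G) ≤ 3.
Suppose a proper 3-coloring c exists. The clique [0, 6, 15] takes 3 distinct colors; by symmetry let c(0) = 1, c(6) = 2, c(15) = 3.
- Vertex 2: neighbors [6, 15] already have colors [2, 3] ⇒ c(2) = 1.
- Vertex 12: neighbors [0, 15] already have colors [1, 3] ⇒ c(12) = 2.
- Vertex 13: neighbors [0, 12] already have colors [1, 2] ⇒ c(13) = 3.
- Vertex 11: neighbors [2, 13] already have colors [1, 3] ⇒ c(11) = 2.
- Vertex 18: neighbors [2, 13] already have colors [1, 3] ⇒ c(18) = 2.
- Vertex 3: neighbors [6] already have colors [2]; try each remaining color.
- Case c(3) = 1:
  - Vertex 7: neighbors [3, 12] already have colors [1, 2] ⇒ c(7) = 3.
  - Vertex 21: neighbors [3, 11, 7] already have colors [1, 2, 3] — all 3 colors blocked. Contradiction.
- Case c(3) = 3:
  - Vertex 7: neighbors [12, 3] already have colors [2, 3] ⇒ c(7) = 1.
  - Vertex 21: neighbors [7, 11, 3] already have colors [1, 2, 3] — all 3 colors blocked. Contradiction.
Every case ends in a contradiction, so G has no proper 3-coloring (χ ≥ 4).

No, G is not 3-colorable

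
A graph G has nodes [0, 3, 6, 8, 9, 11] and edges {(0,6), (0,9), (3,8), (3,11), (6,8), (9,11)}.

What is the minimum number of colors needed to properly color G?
Clique number ω(G) = 2 (lower bound: χ ≥ ω).
The graph is bipartite (no odd cycle), so 2 colors suffice: χ(G) = 2.
A valid 2-coloring: color 1: [0, 8, 11]; color 2: [3, 6, 9].

χ(G) = 2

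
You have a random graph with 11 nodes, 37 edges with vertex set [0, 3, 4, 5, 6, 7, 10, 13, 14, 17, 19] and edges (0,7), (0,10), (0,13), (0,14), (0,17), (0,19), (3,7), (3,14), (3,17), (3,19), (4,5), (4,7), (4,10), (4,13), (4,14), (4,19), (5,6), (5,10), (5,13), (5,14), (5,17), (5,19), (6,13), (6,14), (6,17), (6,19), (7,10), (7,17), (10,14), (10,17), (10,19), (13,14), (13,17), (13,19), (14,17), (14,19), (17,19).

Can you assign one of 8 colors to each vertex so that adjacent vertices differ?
A valid 8-coloring: color 1: [7, 14]; color 2: [19]; color 3: [4, 17]; color 4: [3, 10, 13]; color 5: [0, 5]; color 6: [6].
(χ(G) = 6 ≤ 8.)

Yes, G is 8-colorable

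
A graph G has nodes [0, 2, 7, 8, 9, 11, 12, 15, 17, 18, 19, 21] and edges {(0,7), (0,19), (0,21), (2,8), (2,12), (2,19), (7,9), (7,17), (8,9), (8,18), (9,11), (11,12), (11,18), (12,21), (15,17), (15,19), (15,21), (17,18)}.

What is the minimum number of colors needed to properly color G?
Clique number ω(G) = 2 (lower bound: χ ≥ ω).
Odd cycle [2, 19, 15, 21, 12] needs 3 colors (χ ≥ 3).
The coloring below uses 3 colors, so χ(G) = 3.
A valid 3-coloring: color 1: [8, 11, 17, 19, 21]; color 2: [7, 12, 15, 18]; color 3: [0, 2, 9].

χ(G) = 3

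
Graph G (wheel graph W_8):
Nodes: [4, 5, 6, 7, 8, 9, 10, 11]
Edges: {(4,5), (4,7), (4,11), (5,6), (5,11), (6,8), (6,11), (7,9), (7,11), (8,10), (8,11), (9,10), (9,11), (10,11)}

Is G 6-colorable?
A valid 6-coloring: color 1: [11]; color 2: [5, 7, 8]; color 3: [4, 6, 10]; color 4: [9].
(χ(G) = 4 ≤ 6.)

Yes, G is 6-colorable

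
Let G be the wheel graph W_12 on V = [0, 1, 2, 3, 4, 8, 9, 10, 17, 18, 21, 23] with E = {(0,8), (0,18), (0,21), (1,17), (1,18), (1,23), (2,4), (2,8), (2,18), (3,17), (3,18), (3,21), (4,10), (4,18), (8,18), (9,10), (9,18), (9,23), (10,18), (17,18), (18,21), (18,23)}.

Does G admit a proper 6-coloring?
Yes, G is 6-colorable

A valid 6-coloring: color 1: [18]; color 2: [0, 2, 10, 17, 23]; color 3: [1, 3, 4, 8, 9]; color 4: [21].
(χ(G) = 4 ≤ 6.)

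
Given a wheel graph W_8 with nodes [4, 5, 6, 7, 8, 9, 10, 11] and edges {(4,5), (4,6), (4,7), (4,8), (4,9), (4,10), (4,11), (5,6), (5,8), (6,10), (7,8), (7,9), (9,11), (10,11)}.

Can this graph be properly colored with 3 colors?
No, G is not 3-colorable

Odd cycle [8, 5, 6, 10, 11, 9, 7] needs 3 colors (χ ≥ 3).
Vertex 4 is adjacent to every vertex of [5, 6, 7, 8, 9, 10, 11], which already need 3 colors among themselves, so 4 needs a new color (χ ≥ 4).
Hence χ(G) ≥ 4 > 3, so no proper 3-coloring exists.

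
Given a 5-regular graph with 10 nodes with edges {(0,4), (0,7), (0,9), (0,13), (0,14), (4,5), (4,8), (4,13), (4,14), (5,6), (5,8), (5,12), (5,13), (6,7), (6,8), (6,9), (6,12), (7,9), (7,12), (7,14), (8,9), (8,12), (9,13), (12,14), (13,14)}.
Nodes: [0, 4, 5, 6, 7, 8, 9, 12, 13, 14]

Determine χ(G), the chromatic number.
χ(G) = 4

Clique number ω(G) = 4 (lower bound: χ ≥ ω).
The clique on [0, 4, 13, 14] has size 4, forcing χ ≥ 4, and the coloring below uses 4 colors, so χ(G) = 4.
A valid 4-coloring: color 1: [6, 14]; color 2: [4, 9, 12]; color 3: [7, 8, 13]; color 4: [0, 5].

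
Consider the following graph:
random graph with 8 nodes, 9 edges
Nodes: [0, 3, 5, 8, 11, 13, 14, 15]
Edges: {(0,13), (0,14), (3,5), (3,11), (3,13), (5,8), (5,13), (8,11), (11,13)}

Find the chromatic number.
χ(G) = 3

Clique number ω(G) = 3 (lower bound: χ ≥ ω).
The clique on [3, 11, 13] has size 3, forcing χ ≥ 3, and the coloring below uses 3 colors, so χ(G) = 3.
A valid 3-coloring: color 1: [8, 13, 14, 15]; color 2: [0, 3]; color 3: [5, 11].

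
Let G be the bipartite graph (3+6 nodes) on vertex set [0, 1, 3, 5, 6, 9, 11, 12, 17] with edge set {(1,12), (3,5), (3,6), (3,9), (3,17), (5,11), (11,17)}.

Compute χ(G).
Clique number ω(G) = 2 (lower bound: χ ≥ ω).
The graph is bipartite (no odd cycle), so 2 colors suffice: χ(G) = 2.
A valid 2-coloring: color 1: [0, 1, 3, 11]; color 2: [5, 6, 9, 12, 17].

χ(G) = 2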